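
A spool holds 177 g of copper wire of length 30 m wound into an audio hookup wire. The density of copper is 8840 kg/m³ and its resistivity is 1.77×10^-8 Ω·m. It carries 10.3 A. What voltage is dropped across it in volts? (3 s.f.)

8.19 V

A = m/(density·L) = 0.177/(8840×30) = 6.6742e-07 m²
R = ρL/A = (1.77×10^-8)(30)/(6.6742e-07) = 0.7956 Ω
V = IR = 10.3 × 0.7956 = 8.19 V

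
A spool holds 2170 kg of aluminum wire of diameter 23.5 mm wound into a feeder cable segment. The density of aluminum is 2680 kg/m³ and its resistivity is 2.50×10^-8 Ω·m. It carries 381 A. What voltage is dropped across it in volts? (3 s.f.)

41.0 V

A = π(d/2)² = π(1.1750e-02 m)² = 4.3374e-04 m²
L = m/(density·A) = 2170/(2680×4.3374e-04) = 1867 m
R = ρL/A = (2.50×10^-8)(1867)/(4.3374e-04) = 0.1076 Ω
V = IR = 381 × 0.1076 = 41.0 V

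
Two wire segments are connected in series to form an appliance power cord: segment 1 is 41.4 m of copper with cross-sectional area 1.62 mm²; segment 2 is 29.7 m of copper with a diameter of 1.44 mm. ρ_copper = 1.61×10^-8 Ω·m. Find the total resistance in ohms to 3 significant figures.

Segment 1: A = 1.62 mm² = 1.620e-06 m²
R₁ = ρL/A = (1.61×10^-8)(41.4)/(1.620e-06) = 0.4114 Ω
Segment 2: A = π(d/2)² = π(7.2000e-04 m)² = 1.629e-06 m²
R₂ = (1.61×10^-8)(29.7)/(1.629e-06) = 0.2936 Ω
R = R₁ + R₂ = 0.705 Ω

0.705 Ω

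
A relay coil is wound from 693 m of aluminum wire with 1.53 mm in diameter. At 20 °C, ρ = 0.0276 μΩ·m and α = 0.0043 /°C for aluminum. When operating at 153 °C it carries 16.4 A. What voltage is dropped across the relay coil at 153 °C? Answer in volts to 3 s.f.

268 V

ρ = 0.0276 μΩ·m = 2.76×10^-8 Ω·m
A = π(d/2)² = π(7.6500e-04 m)² = 1.839e-06 m²
R₍20₎ = ρL/A = (2.76×10^-8)(693)/(1.839e-06) = 10.4 Ω
R₍153₎ = R₍20₎(1 + αΔT) = 10.4 × (1 + 0.0043×133) = 16.35 Ω
V = IR = 16.4 × 16.35 = 268 V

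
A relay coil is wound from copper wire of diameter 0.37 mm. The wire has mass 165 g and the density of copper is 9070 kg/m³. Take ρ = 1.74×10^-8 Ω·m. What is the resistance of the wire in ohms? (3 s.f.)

A = π(d/2)² = π(1.8500e-04 m)² = 1.0752e-07 m²
L = m/(density·A) = 0.165/(9070×1.0752e-07) = 169.2 m
R = ρL/A = (1.74×10^-8)(169.2)/(1.0752e-07) = 27.4 Ω

27.4 Ω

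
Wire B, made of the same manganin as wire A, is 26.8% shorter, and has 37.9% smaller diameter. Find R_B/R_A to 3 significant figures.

R ∝ L/d², so R_B/R_A = (1 − 26.8/100) × (1 − 37.9/100)⁻²
= 0.732 × 2.593 = 1.90

1.90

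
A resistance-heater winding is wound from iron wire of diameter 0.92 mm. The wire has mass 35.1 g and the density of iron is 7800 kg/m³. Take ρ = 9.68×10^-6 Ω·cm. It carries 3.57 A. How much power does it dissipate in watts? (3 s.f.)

12.6 W

ρ = 9.68×10^-6 Ω·cm = 9.68×10^-8 Ω·m
A = π(d/2)² = π(4.6000e-04 m)² = 6.6476e-07 m²
L = m/(density·A) = 0.0351/(7800×6.6476e-07) = 6.769 m
R = ρL/A = (9.68×10^-8)(6.769)/(6.6476e-07) = 0.9857 Ω
P = I²R = (3.57)² × 0.9857 = 12.6 W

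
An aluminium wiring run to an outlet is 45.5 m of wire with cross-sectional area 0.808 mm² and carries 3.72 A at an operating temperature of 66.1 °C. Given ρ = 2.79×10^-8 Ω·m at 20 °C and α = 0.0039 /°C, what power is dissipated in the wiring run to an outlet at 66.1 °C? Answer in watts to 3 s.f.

A = 0.808 mm² = 8.080e-07 m²
R₍20₎ = ρL/A = (2.79×10^-8)(45.5)/(8.080e-07) = 1.571 Ω
R₍66.1₎ = R₍20₎(1 + αΔT) = 1.571 × (1 + 0.0039×46.1) = 1.854 Ω
P = I²R = (3.72)² × 1.854 = 25.7 W

25.7 W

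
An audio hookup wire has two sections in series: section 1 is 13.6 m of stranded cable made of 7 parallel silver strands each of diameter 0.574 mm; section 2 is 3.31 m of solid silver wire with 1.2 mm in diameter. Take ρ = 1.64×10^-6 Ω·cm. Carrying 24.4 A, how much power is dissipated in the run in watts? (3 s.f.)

ρ = 1.64×10^-6 Ω·cm = 1.64×10^-8 Ω·m
Section 1: A_strand = π(2.8700e-04)² = 2.588e-07 m²; R₁ = ρL/(N·A_s) = (1.64×10^-8)(13.6)/(7×2.588e-07) = 0.1231 Ω
Section 2: A = π(d/2)² = π(6.0000e-04 m)² = 1.131e-06 m²
R₂ = (1.64×10^-8)(3.31)/(1.131e-06) = 0.048 Ω
R = R₁ + R₂ = 0.1711 Ω
P = I²R = (24.4)² × 0.1711 = 102 W

102 W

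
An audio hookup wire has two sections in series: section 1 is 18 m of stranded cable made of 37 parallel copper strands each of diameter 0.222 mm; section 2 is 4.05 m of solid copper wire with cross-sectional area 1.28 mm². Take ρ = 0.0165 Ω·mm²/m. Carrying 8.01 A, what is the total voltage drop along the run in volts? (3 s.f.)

ρ = 0.0165 Ω·mm²/m = 1.65×10^-8 Ω·m
Section 1: A_strand = π(1.1100e-04)² = 3.871e-08 m²; R₁ = ρL/(N·A_s) = (1.65×10^-8)(18)/(37×3.871e-08) = 0.2074 Ω
Section 2: A = 1.28 mm² = 1.280e-06 m²
R₂ = (1.65×10^-8)(4.05)/(1.280e-06) = 0.05221 Ω
R = R₁ + R₂ = 0.2596 Ω
V = IR = 8.01 × 0.2596 = 2.08 V

2.08 V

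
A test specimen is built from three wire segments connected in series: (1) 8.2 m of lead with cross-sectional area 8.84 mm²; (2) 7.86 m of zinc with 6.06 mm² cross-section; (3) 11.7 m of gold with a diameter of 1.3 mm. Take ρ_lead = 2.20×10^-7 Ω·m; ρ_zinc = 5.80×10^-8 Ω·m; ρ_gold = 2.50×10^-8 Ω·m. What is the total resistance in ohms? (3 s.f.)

0.500 Ω

Seg 1: A = 8.84 mm² = 8.840e-06 m²
R_1 = (2.20×10^-7)(8.2)/(8.840e-06) = 0.2041 Ω
Seg 2: A = 6.06 mm² = 6.060e-06 m²
R_2 = (5.80×10^-8)(7.86)/(6.060e-06) = 0.07523 Ω
Seg 3: A = π(d/2)² = π(6.5000e-04 m)² = 1.327e-06 m²
R_3 = (2.50×10^-8)(11.7)/(1.327e-06) = 0.2204 Ω
R_total = R_1 + R_2 + R_3 = 0.500 Ω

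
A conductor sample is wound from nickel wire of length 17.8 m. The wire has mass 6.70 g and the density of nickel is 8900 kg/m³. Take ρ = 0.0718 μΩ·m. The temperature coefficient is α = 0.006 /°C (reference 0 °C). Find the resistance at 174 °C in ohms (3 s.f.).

61.8 Ω

ρ = 0.0718 μΩ·m = 7.18×10^-8 Ω·m
A = m/(density·L) = 0.0067/(8900×17.8) = 4.2293e-08 m²
R = ρL/A = (7.18×10^-8)(17.8)/(4.2293e-08) = 30.22 Ω
R(174 °C) = 30.22 × (1 + 0.006×174) = 61.8 Ω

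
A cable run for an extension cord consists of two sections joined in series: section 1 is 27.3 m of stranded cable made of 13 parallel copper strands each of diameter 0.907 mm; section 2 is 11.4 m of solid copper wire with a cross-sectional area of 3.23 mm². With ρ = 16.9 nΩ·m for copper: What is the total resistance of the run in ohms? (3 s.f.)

ρ = 16.9 nΩ·m = 1.69×10^-8 Ω·m
Section 1: A_strand = π(4.5350e-04)² = 6.461e-07 m²; R₁ = ρL/(N·A_s) = (1.69×10^-8)(27.3)/(13×6.461e-07) = 0.05493 Ω
Section 2: A = 3.23 mm² = 3.230e-06 m²
R₂ = (1.69×10^-8)(11.4)/(3.230e-06) = 0.05965 Ω
R = R₁ + R₂ = 0.115 Ω

0.115 Ω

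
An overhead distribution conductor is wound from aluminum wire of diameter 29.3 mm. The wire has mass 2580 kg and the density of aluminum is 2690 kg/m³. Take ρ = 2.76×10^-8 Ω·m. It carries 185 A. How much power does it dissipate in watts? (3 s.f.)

A = π(d/2)² = π(1.4650e-02 m)² = 6.7426e-04 m²
L = m/(density·A) = 2580/(2690×6.7426e-04) = 1422 m
R = ρL/A = (2.76×10^-8)(1422)/(6.7426e-04) = 0.05823 Ω
P = I²R = (185)² × 0.05823 = 1990 W

1990 W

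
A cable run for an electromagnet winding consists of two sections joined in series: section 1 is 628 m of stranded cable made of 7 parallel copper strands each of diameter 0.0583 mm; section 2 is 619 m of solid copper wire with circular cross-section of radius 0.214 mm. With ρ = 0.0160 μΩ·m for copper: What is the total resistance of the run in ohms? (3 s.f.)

ρ = 0.0160 μΩ·m = 1.60×10^-8 Ω·m
Section 1: A_strand = π(2.9150e-05)² = 2.669e-09 m²; R₁ = ρL/(N·A_s) = (1.60×10^-8)(628)/(7×2.669e-09) = 537.7 Ω
Section 2: A = πr² = π(2.1400e-04 m)² = 1.439e-07 m²
R₂ = (1.60×10^-8)(619)/(1.439e-07) = 68.84 Ω
R = R₁ + R₂ = 607 Ω

607 Ω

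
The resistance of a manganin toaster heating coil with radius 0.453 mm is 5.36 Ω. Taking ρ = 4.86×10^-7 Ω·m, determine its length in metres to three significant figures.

7.11 m

A = πr² = π(4.5300e-04 m)² = 6.447e-07 m²
L = RA/ρ = (5.36)(6.447e-07)/(4.86×10^-7) = 7.11 m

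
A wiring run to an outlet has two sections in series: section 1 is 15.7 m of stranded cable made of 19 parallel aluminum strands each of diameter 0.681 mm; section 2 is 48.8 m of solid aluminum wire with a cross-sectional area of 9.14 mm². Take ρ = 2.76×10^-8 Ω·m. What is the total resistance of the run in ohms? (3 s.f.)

0.210 Ω

Section 1: A_strand = π(3.4050e-04)² = 3.642e-07 m²; R₁ = ρL/(N·A_s) = (2.76×10^-8)(15.7)/(19×3.642e-07) = 0.06261 Ω
Section 2: A = 9.14 mm² = 9.140e-06 m²
R₂ = (2.76×10^-8)(48.8)/(9.140e-06) = 0.1474 Ω
R = R₁ + R₂ = 0.210 Ω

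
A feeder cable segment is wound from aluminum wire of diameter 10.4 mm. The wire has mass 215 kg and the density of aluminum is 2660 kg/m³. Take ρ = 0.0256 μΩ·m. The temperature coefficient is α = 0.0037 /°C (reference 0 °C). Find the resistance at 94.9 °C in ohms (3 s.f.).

0.387 Ω

ρ = 0.0256 μΩ·m = 2.56×10^-8 Ω·m
A = π(d/2)² = π(5.2000e-03 m)² = 8.4949e-05 m²
L = m/(density·A) = 215/(2660×8.4949e-05) = 951.5 m
R = ρL/A = (2.56×10^-8)(951.5)/(8.4949e-05) = 0.2867 Ω
R(94.9 °C) = 0.2867 × (1 + 0.0037×94.9) = 0.387 Ω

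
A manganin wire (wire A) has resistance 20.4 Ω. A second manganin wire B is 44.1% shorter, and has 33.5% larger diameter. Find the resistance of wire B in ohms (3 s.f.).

R ∝ L/d², so R_B/R_A = (1 − 44.1/100) × (1 + 33.5/100)⁻²
= 0.559 × 0.5611 = 0.3136
R_B = 0.3136 × 20.4 = 6.40 Ω

6.40 Ω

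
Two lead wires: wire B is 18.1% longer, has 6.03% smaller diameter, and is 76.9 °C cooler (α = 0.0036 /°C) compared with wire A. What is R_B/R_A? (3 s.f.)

R ∝ ρL/d² with ρ ∝ (1+αΔT), so R_B/R_A = (1 + 18.1/100) × (1 − 6.03/100)⁻² × (1 − 0.0036×76.9)
= 1.181 × 1.133 × 0.7232 = 0.967

0.967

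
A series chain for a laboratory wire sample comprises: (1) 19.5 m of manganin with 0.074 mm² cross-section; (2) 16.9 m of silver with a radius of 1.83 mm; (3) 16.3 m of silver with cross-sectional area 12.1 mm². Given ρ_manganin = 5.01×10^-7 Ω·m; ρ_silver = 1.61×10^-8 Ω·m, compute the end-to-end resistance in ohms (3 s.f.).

Seg 1: A = 0.074 mm² = 7.400e-08 m²
R_1 = (5.01×10^-7)(19.5)/(7.400e-08) = 132 Ω
Seg 2: A = πr² = π(1.8300e-03 m)² = 1.052e-05 m²
R_2 = (1.61×10^-8)(16.9)/(1.052e-05) = 0.02586 Ω
Seg 3: A = 12.1 mm² = 1.210e-05 m²
R_3 = (1.61×10^-8)(16.3)/(1.210e-05) = 0.02169 Ω
R_total = R_1 + R_2 + R_3 = 132 Ω

132 Ω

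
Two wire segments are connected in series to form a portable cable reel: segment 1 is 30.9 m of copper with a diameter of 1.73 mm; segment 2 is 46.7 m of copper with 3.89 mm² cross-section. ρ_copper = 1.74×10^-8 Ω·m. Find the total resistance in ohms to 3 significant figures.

0.438 Ω

Segment 1: A = π(d/2)² = π(8.6500e-04 m)² = 2.351e-06 m²
R₁ = ρL/A = (1.74×10^-8)(30.9)/(2.351e-06) = 0.2287 Ω
Segment 2: A = 3.89 mm² = 3.890e-06 m²
R₂ = (1.74×10^-8)(46.7)/(3.890e-06) = 0.2089 Ω
R = R₁ + R₂ = 0.438 Ω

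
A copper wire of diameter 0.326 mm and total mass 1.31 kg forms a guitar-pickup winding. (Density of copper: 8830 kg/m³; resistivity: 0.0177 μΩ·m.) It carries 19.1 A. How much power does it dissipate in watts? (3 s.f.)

ρ = 0.0177 μΩ·m = 1.77×10^-8 Ω·m
A = π(d/2)² = π(1.6300e-04 m)² = 8.3469e-08 m²
L = m/(density·A) = 1.31/(8830×8.3469e-08) = 1777 m
R = ρL/A = (1.77×10^-8)(1777)/(8.3469e-08) = 376.9 Ω
P = I²R = (19.1)² × 376.9 = 1.37×10^5 W

1.37×10^5 W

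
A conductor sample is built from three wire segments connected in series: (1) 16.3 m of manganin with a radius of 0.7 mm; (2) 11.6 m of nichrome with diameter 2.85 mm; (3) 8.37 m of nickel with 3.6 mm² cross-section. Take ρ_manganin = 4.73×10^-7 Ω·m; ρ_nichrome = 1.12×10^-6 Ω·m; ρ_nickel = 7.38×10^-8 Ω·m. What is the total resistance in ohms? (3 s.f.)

7.22 Ω

Seg 1: A = πr² = π(7.0000e-04 m)² = 1.539e-06 m²
R_1 = (4.73×10^-7)(16.3)/(1.539e-06) = 5.008 Ω
Seg 2: A = π(d/2)² = π(1.4250e-03 m)² = 6.379e-06 m²
R_2 = (1.12×10^-6)(11.6)/(6.379e-06) = 2.037 Ω
Seg 3: A = 3.6 mm² = 3.600e-06 m²
R_3 = (7.38×10^-8)(8.37)/(3.600e-06) = 0.1716 Ω
R_total = R_1 + R_2 + R_3 = 7.22 Ω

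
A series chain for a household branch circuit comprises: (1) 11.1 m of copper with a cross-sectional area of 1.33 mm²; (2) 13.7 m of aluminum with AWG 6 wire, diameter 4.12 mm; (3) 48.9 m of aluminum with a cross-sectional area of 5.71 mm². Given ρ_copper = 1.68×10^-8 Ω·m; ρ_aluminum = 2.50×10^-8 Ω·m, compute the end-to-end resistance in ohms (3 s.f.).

0.380 Ω

Seg 1: A = 1.33 mm² = 1.330e-06 m²
R_1 = (1.68×10^-8)(11.1)/(1.330e-06) = 0.1402 Ω
Seg 2: A = π(4.12/2 mm)² = π(2.0600e-03 m)² = 1.333e-05 m²
R_2 = (2.50×10^-8)(13.7)/(1.333e-05) = 0.02569 Ω
Seg 3: A = 5.71 mm² = 5.710e-06 m²
R_3 = (2.50×10^-8)(48.9)/(5.710e-06) = 0.2141 Ω
R_total = R_1 + R_2 + R_3 = 0.380 Ω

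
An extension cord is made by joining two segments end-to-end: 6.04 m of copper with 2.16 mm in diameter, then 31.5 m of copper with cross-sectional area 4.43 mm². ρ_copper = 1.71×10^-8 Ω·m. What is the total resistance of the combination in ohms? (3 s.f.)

0.150 Ω

Segment 1: A = π(d/2)² = π(1.0800e-03 m)² = 3.664e-06 m²
R₁ = ρL/A = (1.71×10^-8)(6.04)/(3.664e-06) = 0.02819 Ω
Segment 2: A = 4.43 mm² = 4.430e-06 m²
R₂ = (1.71×10^-8)(31.5)/(4.430e-06) = 0.1216 Ω
R = R₁ + R₂ = 0.150 Ω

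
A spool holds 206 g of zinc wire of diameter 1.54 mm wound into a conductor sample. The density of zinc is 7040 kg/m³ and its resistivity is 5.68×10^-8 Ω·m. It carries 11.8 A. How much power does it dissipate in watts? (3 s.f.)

A = π(d/2)² = π(7.7000e-04 m)² = 1.8627e-06 m²
L = m/(density·A) = 0.206/(7040×1.8627e-06) = 15.71 m
R = ρL/A = (5.68×10^-8)(15.71)/(1.8627e-06) = 0.479 Ω
P = I²R = (11.8)² × 0.479 = 66.7 W

66.7 W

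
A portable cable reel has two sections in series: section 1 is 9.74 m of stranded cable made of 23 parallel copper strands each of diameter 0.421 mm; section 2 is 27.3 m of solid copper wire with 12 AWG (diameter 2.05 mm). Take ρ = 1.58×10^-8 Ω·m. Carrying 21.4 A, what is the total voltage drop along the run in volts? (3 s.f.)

Section 1: A_strand = π(2.1050e-04)² = 1.392e-07 m²; R₁ = ρL/(N·A_s) = (1.58×10^-8)(9.74)/(23×1.392e-07) = 0.04807 Ω
Section 2: A = π(2.05/2 mm)² = π(1.0250e-03 m)² = 3.301e-06 m²
R₂ = (1.58×10^-8)(27.3)/(3.301e-06) = 0.1307 Ω
R = R₁ + R₂ = 0.1787 Ω
V = IR = 21.4 × 0.1787 = 3.83 V

3.83 V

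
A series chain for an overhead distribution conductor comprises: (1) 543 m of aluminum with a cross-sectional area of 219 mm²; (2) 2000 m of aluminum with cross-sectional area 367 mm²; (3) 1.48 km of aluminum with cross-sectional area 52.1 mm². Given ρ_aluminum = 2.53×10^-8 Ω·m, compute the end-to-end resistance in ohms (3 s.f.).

0.919 Ω

Seg 1: A = 219 mm² = 2.190e-04 m²
R_1 = (2.53×10^-8)(543)/(2.190e-04) = 0.06273 Ω
Seg 2: A = 367 mm² = 3.670e-04 m²
R_2 = (2.53×10^-8)(2000)/(3.670e-04) = 0.1379 Ω
Seg 3: A = 52.1 mm² = 5.210e-05 m²
R_3 = (2.53×10^-8)(1480)/(5.210e-05) = 0.7187 Ω
R_total = R_1 + R_2 + R_3 = 0.919 Ω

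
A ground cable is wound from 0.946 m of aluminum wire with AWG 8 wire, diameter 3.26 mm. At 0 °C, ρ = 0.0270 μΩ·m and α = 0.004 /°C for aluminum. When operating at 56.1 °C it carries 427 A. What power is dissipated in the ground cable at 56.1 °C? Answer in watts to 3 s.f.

683 W

ρ = 0.0270 μΩ·m = 2.70×10^-8 Ω·m
A = π(3.26/2 mm)² = π(1.6300e-03 m)² = 8.347e-06 m²
R₍0₎ = ρL/A = (2.70×10^-8)(0.946)/(8.347e-06) = 0.00306 Ω
R₍56.1₎ = R₍0₎(1 + αΔT) = 0.00306 × (1 + 0.004×56.1) = 0.003747 Ω
P = I²R = (427)² × 0.003747 = 683 W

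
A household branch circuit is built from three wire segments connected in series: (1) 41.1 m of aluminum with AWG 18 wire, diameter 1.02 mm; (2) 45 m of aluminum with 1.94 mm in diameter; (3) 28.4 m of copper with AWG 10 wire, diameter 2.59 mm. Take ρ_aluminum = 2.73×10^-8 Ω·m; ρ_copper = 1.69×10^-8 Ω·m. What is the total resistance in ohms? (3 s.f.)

1.88 Ω

Seg 1: A = π(1.02/2 mm)² = π(5.1000e-04 m)² = 8.171e-07 m²
R_1 = (2.73×10^-8)(41.1)/(8.171e-07) = 1.373 Ω
Seg 2: A = π(d/2)² = π(9.7000e-04 m)² = 2.956e-06 m²
R_2 = (2.73×10^-8)(45)/(2.956e-06) = 0.4156 Ω
Seg 3: A = π(2.59/2 mm)² = π(1.2950e-03 m)² = 5.269e-06 m²
R_3 = (1.69×10^-8)(28.4)/(5.269e-06) = 0.0911 Ω
R_total = R_1 + R_2 + R_3 = 1.88 Ω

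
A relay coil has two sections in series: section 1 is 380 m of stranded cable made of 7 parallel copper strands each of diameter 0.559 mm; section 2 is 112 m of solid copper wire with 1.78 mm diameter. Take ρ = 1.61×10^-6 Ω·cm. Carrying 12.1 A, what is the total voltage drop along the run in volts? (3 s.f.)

ρ = 1.61×10^-6 Ω·cm = 1.61×10^-8 Ω·m
Section 1: A_strand = π(2.7950e-04)² = 2.454e-07 m²; R₁ = ρL/(N·A_s) = (1.61×10^-8)(380)/(7×2.454e-07) = 3.561 Ω
Section 2: A = π(d/2)² = π(8.9000e-04 m)² = 2.488e-06 m²
R₂ = (1.61×10^-8)(112)/(2.488e-06) = 0.7246 Ω
R = R₁ + R₂ = 4.286 Ω
V = IR = 12.1 × 4.286 = 51.9 V

51.9 V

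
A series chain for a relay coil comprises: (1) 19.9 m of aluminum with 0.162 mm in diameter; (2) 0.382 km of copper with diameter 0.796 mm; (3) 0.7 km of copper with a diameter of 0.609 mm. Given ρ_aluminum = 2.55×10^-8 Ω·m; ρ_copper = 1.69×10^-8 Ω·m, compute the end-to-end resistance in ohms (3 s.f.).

78.2 Ω

Seg 1: A = π(d/2)² = π(8.1000e-05 m)² = 2.061e-08 m²
R_1 = (2.55×10^-8)(19.9)/(2.061e-08) = 24.62 Ω
Seg 2: A = π(d/2)² = π(3.9800e-04 m)² = 4.976e-07 m²
R_2 = (1.69×10^-8)(382)/(4.976e-07) = 12.97 Ω
Seg 3: A = π(d/2)² = π(3.0450e-04 m)² = 2.913e-07 m²
R_3 = (1.69×10^-8)(700)/(2.913e-07) = 40.61 Ω
R_total = R_1 + R_2 + R_3 = 78.2 Ω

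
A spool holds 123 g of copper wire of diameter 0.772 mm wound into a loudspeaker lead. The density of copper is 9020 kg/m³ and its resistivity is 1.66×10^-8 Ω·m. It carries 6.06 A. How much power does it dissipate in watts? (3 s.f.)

A = π(d/2)² = π(3.8600e-04 m)² = 4.6808e-07 m²
L = m/(density·A) = 0.123/(9020×4.6808e-07) = 29.13 m
R = ρL/A = (1.66×10^-8)(29.13)/(4.6808e-07) = 1.033 Ω
P = I²R = (6.06)² × 1.033 = 37.9 W

37.9 W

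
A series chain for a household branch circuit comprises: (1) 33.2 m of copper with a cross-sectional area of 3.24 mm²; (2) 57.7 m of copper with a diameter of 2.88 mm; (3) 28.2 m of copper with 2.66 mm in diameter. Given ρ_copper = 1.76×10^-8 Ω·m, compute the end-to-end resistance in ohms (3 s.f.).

0.426 Ω

Seg 1: A = 3.24 mm² = 3.240e-06 m²
R_1 = (1.76×10^-8)(33.2)/(3.240e-06) = 0.1803 Ω
Seg 2: A = π(d/2)² = π(1.4400e-03 m)² = 6.514e-06 m²
R_2 = (1.76×10^-8)(57.7)/(6.514e-06) = 0.1559 Ω
Seg 3: A = π(d/2)² = π(1.3300e-03 m)² = 5.557e-06 m²
R_3 = (1.76×10^-8)(28.2)/(5.557e-06) = 0.08931 Ω
R_total = R_1 + R_2 + R_3 = 0.426 Ω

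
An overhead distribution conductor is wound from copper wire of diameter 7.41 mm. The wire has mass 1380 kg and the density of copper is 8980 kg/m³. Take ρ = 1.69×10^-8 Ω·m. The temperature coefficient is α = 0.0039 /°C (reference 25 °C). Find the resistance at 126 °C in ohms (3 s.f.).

1.95 Ω

A = π(d/2)² = π(3.7050e-03 m)² = 4.3125e-05 m²
L = m/(density·A) = 1380/(8980×4.3125e-05) = 3563 m
R = ρL/A = (1.69×10^-8)(3563)/(4.3125e-05) = 1.396 Ω
R(126 °C) = 1.396 × (1 + 0.0039×101) = 1.95 Ω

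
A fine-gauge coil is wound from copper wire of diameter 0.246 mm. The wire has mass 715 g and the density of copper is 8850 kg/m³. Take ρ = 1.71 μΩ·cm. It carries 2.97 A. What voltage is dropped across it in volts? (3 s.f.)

ρ = 1.71 μΩ·cm = 1.71×10^-8 Ω·m
A = π(d/2)² = π(1.2300e-04 m)² = 4.7529e-08 m²
L = m/(density·A) = 0.715/(8850×4.7529e-08) = 1700 m
R = ρL/A = (1.71×10^-8)(1700)/(4.7529e-08) = 611.6 Ω
V = IR = 2.97 × 611.6 = 1820 V

1820 V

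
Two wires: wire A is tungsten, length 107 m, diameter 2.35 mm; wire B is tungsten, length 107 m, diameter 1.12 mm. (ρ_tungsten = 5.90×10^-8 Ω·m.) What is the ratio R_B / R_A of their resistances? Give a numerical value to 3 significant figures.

R ∝ ρL/d², so R_B/R_A = (d_A/d_B)²
= (2.35/1.12)² = 4.40

4.40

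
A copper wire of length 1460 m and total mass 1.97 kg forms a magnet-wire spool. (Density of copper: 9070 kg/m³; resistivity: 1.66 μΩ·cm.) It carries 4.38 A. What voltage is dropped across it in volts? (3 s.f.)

714 V

ρ = 1.66 μΩ·cm = 1.66×10^-8 Ω·m
A = m/(density·L) = 1.97/(9070×1460) = 1.4877e-07 m²
R = ρL/A = (1.66×10^-8)(1460)/(1.4877e-07) = 162.9 Ω
V = IR = 4.38 × 162.9 = 714 V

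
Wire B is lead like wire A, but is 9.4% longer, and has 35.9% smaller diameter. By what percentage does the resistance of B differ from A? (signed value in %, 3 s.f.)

166%

R ∝ L/d², so R_B/R_A = (1 + 9.4/100) × (1 − 35.9/100)⁻²
= 1.094 × 2.434 = 2.663
(R_B − R_A)/R_A = 2.663 − 1 = 166%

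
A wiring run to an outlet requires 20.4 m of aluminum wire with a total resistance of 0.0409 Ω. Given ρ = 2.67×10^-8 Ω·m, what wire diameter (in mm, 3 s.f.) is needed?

A = ρL/R = (2.67×10^-8)(20.4)/(0.0409) = 1.332e-05 m²
d = 2√(A/π) = 4.118e-03 m = 4.12 mm

4.12 mm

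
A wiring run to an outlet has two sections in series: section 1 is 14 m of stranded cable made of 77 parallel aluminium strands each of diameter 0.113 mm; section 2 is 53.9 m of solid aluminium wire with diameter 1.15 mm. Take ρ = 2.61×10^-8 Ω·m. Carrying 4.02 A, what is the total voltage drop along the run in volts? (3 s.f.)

7.35 V

Section 1: A_strand = π(5.6500e-05)² = 1.003e-08 m²; R₁ = ρL/(N·A_s) = (2.61×10^-8)(14)/(77×1.003e-08) = 0.4732 Ω
Section 2: A = π(d/2)² = π(5.7500e-04 m)² = 1.039e-06 m²
R₂ = (2.61×10^-8)(53.9)/(1.039e-06) = 1.354 Ω
R = R₁ + R₂ = 1.828 Ω
V = IR = 4.02 × 1.828 = 7.35 V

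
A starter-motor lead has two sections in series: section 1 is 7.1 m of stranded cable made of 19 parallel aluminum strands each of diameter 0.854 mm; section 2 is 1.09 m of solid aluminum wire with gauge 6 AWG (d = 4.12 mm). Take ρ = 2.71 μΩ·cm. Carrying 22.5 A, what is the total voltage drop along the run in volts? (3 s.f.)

ρ = 2.71 μΩ·cm = 2.71×10^-8 Ω·m
Section 1: A_strand = π(4.2700e-04)² = 5.728e-07 m²; R₁ = ρL/(N·A_s) = (2.71×10^-8)(7.1)/(19×5.728e-07) = 0.01768 Ω
Section 2: A = π(4.12/2 mm)² = π(2.0600e-03 m)² = 1.333e-05 m²
R₂ = (2.71×10^-8)(1.09)/(1.333e-05) = 0.002216 Ω
R = R₁ + R₂ = 0.0199 Ω
V = IR = 22.5 × 0.0199 = 0.448 V

0.448 V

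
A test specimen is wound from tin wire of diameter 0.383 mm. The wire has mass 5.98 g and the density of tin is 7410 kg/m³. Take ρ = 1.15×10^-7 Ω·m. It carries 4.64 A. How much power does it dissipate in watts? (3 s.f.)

A = π(d/2)² = π(1.9150e-04 m)² = 1.1521e-07 m²
L = m/(density·A) = 0.00598/(7410×1.1521e-07) = 7.005 m
R = ρL/A = (1.15×10^-7)(7.005)/(1.1521e-07) = 6.992 Ω
P = I²R = (4.64)² × 6.992 = 151 W

151 W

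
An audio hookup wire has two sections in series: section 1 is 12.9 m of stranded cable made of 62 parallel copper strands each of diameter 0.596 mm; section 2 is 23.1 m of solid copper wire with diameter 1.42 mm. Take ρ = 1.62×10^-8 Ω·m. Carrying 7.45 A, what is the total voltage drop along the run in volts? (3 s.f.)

1.85 V

Section 1: A_strand = π(2.9800e-04)² = 2.790e-07 m²; R₁ = ρL/(N·A_s) = (1.62×10^-8)(12.9)/(62×2.790e-07) = 0.01208 Ω
Section 2: A = π(d/2)² = π(7.1000e-04 m)² = 1.584e-06 m²
R₂ = (1.62×10^-8)(23.1)/(1.584e-06) = 0.2363 Ω
R = R₁ + R₂ = 0.2484 Ω
V = IR = 7.45 × 0.2484 = 1.85 V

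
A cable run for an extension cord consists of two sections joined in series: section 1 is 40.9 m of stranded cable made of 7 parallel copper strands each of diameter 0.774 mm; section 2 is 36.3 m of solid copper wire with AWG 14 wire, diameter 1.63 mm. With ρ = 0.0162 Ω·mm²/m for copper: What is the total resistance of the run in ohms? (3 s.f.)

ρ = 0.0162 Ω·mm²/m = 1.62×10^-8 Ω·m
Section 1: A_strand = π(3.8700e-04)² = 4.705e-07 m²; R₁ = ρL/(N·A_s) = (1.62×10^-8)(40.9)/(7×4.705e-07) = 0.2012 Ω
Section 2: A = π(1.63/2 mm)² = π(8.1500e-04 m)² = 2.087e-06 m²
R₂ = (1.62×10^-8)(36.3)/(2.087e-06) = 0.2818 Ω
R = R₁ + R₂ = 0.483 Ω

0.483 Ω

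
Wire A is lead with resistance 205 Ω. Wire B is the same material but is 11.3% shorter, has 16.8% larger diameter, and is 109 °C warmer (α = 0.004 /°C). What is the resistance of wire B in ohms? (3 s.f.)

R ∝ ρL/d² with ρ ∝ (1+αΔT), so R_B/R_A = (1 − 11.3/100) × (1 + 16.8/100)⁻² × (1 + 0.004×109)
= 0.887 × 0.733 × 1.436 = 0.9337
R_B = 0.9337 × 205 = 191 Ω

191 Ω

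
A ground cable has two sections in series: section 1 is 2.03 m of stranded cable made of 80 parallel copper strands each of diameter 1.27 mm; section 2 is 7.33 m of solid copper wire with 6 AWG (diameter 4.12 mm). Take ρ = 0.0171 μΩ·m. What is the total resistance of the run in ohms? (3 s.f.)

ρ = 0.0171 μΩ·m = 1.71×10^-8 Ω·m
Section 1: A_strand = π(6.3500e-04)² = 1.267e-06 m²; R₁ = ρL/(N·A_s) = (1.71×10^-8)(2.03)/(80×1.267e-06) = 3.425×10^-4 Ω
Section 2: A = π(4.12/2 mm)² = π(2.0600e-03 m)² = 1.333e-05 m²
R₂ = (1.71×10^-8)(7.33)/(1.333e-05) = 0.009402 Ω
R = R₁ + R₂ = 0.00974 Ω

0.00974 Ω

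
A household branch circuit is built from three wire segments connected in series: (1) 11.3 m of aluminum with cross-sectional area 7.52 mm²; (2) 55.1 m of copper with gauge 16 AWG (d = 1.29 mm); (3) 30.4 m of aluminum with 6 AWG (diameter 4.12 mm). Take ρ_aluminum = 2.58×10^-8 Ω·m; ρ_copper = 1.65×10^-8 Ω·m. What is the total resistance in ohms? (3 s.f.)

Seg 1: A = 7.52 mm² = 7.520e-06 m²
R_1 = (2.58×10^-8)(11.3)/(7.520e-06) = 0.03877 Ω
Seg 2: A = π(1.29/2 mm)² = π(6.4500e-04 m)² = 1.307e-06 m²
R_2 = (1.65×10^-8)(55.1)/(1.307e-06) = 0.6956 Ω
Seg 3: A = π(4.12/2 mm)² = π(2.0600e-03 m)² = 1.333e-05 m²
R_3 = (2.58×10^-8)(30.4)/(1.333e-05) = 0.05883 Ω
R_total = R_1 + R_2 + R_3 = 0.793 Ω

0.793 Ω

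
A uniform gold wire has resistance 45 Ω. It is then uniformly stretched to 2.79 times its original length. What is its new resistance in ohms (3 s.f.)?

350 Ω

Volume constant ⇒ A' = A/k with k = 2.79. R' = ρ(kL)/(A/k) = k²R.
R' = 7.784 × 45 = 350 Ω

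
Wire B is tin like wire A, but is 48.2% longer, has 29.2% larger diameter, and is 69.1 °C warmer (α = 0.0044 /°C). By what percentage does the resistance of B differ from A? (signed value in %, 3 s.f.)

R ∝ ρL/d² with ρ ∝ (1+αΔT), so R_B/R_A = (1 + 48.2/100) × (1 + 29.2/100)⁻² × (1 + 0.0044×69.1)
= 1.482 × 0.5991 × 1.304 = 1.158
(R_B − R_A)/R_A = 1.158 − 1 = 15.8%

15.8%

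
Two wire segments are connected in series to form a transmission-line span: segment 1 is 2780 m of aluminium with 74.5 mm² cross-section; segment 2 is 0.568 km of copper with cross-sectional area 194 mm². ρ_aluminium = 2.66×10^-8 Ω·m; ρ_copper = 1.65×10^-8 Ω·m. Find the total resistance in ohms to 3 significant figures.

1.04 Ω

Segment 1: A = 74.5 mm² = 7.450e-05 m²
R₁ = ρL/A = (2.66×10^-8)(2780)/(7.450e-05) = 0.9926 Ω
Segment 2: A = 194 mm² = 1.940e-04 m²
R₂ = (1.65×10^-8)(568)/(1.940e-04) = 0.04831 Ω
R = R₁ + R₂ = 1.04 Ω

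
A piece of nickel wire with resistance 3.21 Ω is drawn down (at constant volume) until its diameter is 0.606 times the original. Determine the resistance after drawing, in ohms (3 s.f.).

Volume constant ⇒ L' = L/r² with r = 0.606. R' = ρL'/A' = ρ(L/r²)/(πr²d₀²/4) = R/r⁴.
R' = 7.415 × 3.21 = 23.8 Ω

23.8 Ω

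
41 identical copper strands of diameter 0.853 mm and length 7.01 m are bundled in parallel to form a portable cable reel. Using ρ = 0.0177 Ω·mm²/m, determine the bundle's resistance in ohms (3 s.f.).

ρ = 0.0177 Ω·mm²/m = 1.77×10^-8 Ω·m
A_strand = π(4.2650e-04 m)² = 5.715e-07 m²
R_strand = ρL/A = (1.77×10^-8)(7.01)/(5.715e-07) = 0.2171 Ω
R_total = R_strand/N = 0.2171/41 = 0.00530 Ω

0.00530 Ω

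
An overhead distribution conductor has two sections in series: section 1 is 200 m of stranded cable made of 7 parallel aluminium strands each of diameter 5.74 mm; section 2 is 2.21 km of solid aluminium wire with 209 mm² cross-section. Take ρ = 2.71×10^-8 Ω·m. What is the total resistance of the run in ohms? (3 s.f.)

0.316 Ω

Section 1: A_strand = π(2.8700e-03)² = 2.588e-05 m²; R₁ = ρL/(N·A_s) = (2.71×10^-8)(200)/(7×2.588e-05) = 0.02992 Ω
Section 2: A = 209 mm² = 2.090e-04 m²
R₂ = (2.71×10^-8)(2210)/(2.090e-04) = 0.2866 Ω
R = R₁ + R₂ = 0.316 Ω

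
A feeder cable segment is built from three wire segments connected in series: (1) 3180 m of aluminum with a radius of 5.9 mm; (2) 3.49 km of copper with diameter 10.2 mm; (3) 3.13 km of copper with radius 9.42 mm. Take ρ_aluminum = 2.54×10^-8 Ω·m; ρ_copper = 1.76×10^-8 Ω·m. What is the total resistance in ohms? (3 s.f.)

Seg 1: A = πr² = π(5.9000e-03 m)² = 1.094e-04 m²
R_1 = (2.54×10^-8)(3180)/(1.094e-04) = 0.7386 Ω
Seg 2: A = π(d/2)² = π(5.1000e-03 m)² = 8.171e-05 m²
R_2 = (1.76×10^-8)(3490)/(8.171e-05) = 0.7517 Ω
Seg 3: A = πr² = π(9.4200e-03 m)² = 2.788e-04 m²
R_3 = (1.76×10^-8)(3130)/(2.788e-04) = 0.1976 Ω
R_total = R_1 + R_2 + R_3 = 1.69 Ω

1.69 Ω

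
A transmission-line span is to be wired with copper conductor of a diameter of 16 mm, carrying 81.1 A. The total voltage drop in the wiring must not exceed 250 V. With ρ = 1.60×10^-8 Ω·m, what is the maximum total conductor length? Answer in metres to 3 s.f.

A = π(d/2)² = π(8.0000e-03 m)² = 2.011e-04 m²
L_max = V_max·A/(1·ρI) = (250)(2.011e-04)/(1.60×10^-8×81.1) = 38700 m

38700 m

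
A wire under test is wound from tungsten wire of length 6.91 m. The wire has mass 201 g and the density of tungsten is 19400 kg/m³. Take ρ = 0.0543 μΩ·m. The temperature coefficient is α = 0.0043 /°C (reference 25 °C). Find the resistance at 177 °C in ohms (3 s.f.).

ρ = 0.0543 μΩ·m = 5.43×10^-8 Ω·m
A = m/(density·L) = 0.201/(19400×6.91) = 1.4994e-06 m²
R = ρL/A = (5.43×10^-8)(6.91)/(1.4994e-06) = 0.2502 Ω
R(177 °C) = 0.2502 × (1 + 0.0043×152) = 0.414 Ω

0.414 Ω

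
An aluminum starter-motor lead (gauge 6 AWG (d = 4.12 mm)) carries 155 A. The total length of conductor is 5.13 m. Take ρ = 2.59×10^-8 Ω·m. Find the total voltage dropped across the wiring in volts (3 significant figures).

1.54 V

A = π(4.12/2 mm)² = π(2.0600e-03 m)² = 1.333e-05 m²
R = ρL/A = (2.59×10^-8)(5.13)/(1.333e-05) = 0.009966 Ω
V = IR = 155 × 0.009966 = 1.54 V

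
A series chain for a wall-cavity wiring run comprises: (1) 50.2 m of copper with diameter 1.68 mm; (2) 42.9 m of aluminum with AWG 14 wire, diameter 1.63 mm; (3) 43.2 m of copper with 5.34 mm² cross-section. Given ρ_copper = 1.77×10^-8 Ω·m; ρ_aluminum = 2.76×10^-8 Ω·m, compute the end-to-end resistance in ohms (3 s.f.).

1.11 Ω

Seg 1: A = π(d/2)² = π(8.4000e-04 m)² = 2.217e-06 m²
R_1 = (1.77×10^-8)(50.2)/(2.217e-06) = 0.4008 Ω
Seg 2: A = π(1.63/2 mm)² = π(8.1500e-04 m)² = 2.087e-06 m²
R_2 = (2.76×10^-8)(42.9)/(2.087e-06) = 0.5674 Ω
Seg 3: A = 5.34 mm² = 5.340e-06 m²
R_3 = (1.77×10^-8)(43.2)/(5.340e-06) = 0.1432 Ω
R_total = R_1 + R_2 + R_3 = 1.11 Ω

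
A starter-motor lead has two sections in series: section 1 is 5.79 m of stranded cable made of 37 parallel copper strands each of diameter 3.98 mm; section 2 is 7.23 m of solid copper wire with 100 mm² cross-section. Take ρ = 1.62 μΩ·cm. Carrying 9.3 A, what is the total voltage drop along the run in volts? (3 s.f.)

0.0128 V

ρ = 1.62 μΩ·cm = 1.62×10^-8 Ω·m
Section 1: A_strand = π(1.9900e-03)² = 1.244e-05 m²; R₁ = ρL/(N·A_s) = (1.62×10^-8)(5.79)/(37×1.244e-05) = 2.038×10^-4 Ω
Section 2: A = 100 mm² = 1.000e-04 m²
R₂ = (1.62×10^-8)(7.23)/(1.000e-04) = 0.001171 Ω
R = R₁ + R₂ = 0.001375 Ω
V = IR = 9.3 × 0.001375 = 0.0128 V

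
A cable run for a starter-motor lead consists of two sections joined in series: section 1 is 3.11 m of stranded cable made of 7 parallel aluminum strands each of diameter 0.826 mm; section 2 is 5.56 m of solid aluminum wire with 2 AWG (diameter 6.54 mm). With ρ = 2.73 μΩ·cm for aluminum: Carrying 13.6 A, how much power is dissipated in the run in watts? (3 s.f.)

ρ = 2.73 μΩ·cm = 2.73×10^-8 Ω·m
Section 1: A_strand = π(4.1300e-04)² = 5.359e-07 m²; R₁ = ρL/(N·A_s) = (2.73×10^-8)(3.11)/(7×5.359e-07) = 0.02263 Ω
Section 2: A = π(6.54/2 mm)² = π(3.2700e-03 m)² = 3.359e-05 m²
R₂ = (2.73×10^-8)(5.56)/(3.359e-05) = 0.004518 Ω
R = R₁ + R₂ = 0.02715 Ω
P = I²R = (13.6)² × 0.02715 = 5.02 W

5.02 W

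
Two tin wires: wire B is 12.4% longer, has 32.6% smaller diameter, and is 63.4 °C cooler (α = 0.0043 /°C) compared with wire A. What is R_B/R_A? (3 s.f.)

R ∝ ρL/d² with ρ ∝ (1+αΔT), so R_B/R_A = (1 + 12.4/100) × (1 − 32.6/100)⁻² × (1 − 0.0043×63.4)
= 1.124 × 2.201 × 0.7274 = 1.80

1.80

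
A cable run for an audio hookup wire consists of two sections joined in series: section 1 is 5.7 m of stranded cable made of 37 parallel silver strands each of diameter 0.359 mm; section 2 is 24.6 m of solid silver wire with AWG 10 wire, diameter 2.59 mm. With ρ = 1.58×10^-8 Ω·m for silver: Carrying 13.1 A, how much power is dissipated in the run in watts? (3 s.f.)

Section 1: A_strand = π(1.7950e-04)² = 1.012e-07 m²; R₁ = ρL/(N·A_s) = (1.58×10^-8)(5.7)/(37×1.012e-07) = 0.02405 Ω
Section 2: A = π(2.59/2 mm)² = π(1.2950e-03 m)² = 5.269e-06 m²
R₂ = (1.58×10^-8)(24.6)/(5.269e-06) = 0.07377 Ω
R = R₁ + R₂ = 0.09782 Ω
P = I²R = (13.1)² × 0.09782 = 16.8 W

16.8 W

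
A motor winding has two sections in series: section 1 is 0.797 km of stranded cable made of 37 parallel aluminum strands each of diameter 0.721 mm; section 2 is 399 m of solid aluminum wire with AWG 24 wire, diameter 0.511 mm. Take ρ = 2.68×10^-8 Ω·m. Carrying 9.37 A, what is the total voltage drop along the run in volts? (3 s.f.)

Section 1: A_strand = π(3.6050e-04)² = 4.083e-07 m²; R₁ = ρL/(N·A_s) = (2.68×10^-8)(797)/(37×4.083e-07) = 1.414 Ω
Section 2: A = π(0.511/2 mm)² = π(2.5550e-04 m)² = 2.051e-07 m²
R₂ = (2.68×10^-8)(399)/(2.051e-07) = 52.14 Ω
R = R₁ + R₂ = 53.55 Ω
V = IR = 9.37 × 53.55 = 502 V

502 V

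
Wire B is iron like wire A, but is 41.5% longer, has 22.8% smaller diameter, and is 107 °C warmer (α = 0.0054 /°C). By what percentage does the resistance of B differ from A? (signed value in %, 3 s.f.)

275%

R ∝ ρL/d² with ρ ∝ (1+αΔT), so R_B/R_A = (1 + 41.5/100) × (1 − 22.8/100)⁻² × (1 + 0.0054×107)
= 1.415 × 1.678 × 1.578 = 3.746
(R_B − R_A)/R_A = 3.746 − 1 = 275%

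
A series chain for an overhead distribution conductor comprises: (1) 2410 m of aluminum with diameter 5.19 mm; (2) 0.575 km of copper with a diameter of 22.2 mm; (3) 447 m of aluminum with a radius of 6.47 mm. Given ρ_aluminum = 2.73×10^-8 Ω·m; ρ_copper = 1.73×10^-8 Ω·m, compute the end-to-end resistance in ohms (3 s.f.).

Seg 1: A = π(d/2)² = π(2.5950e-03 m)² = 2.116e-05 m²
R_1 = (2.73×10^-8)(2410)/(2.116e-05) = 3.11 Ω
Seg 2: A = π(d/2)² = π(1.1100e-02 m)² = 3.871e-04 m²
R_2 = (1.73×10^-8)(575)/(3.871e-04) = 0.0257 Ω
Seg 3: A = πr² = π(6.4700e-03 m)² = 1.315e-04 m²
R_3 = (2.73×10^-8)(447)/(1.315e-04) = 0.09279 Ω
R_total = R_1 + R_2 + R_3 = 3.23 Ω

3.23 Ω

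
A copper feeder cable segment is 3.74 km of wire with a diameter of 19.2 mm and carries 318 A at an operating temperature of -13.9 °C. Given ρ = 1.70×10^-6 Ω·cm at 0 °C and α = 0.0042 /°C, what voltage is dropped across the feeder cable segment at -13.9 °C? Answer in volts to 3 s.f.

65.8 V

ρ = 1.70×10^-6 Ω·cm = 1.70×10^-8 Ω·m
A = π(d/2)² = π(9.6000e-03 m)² = 2.895e-04 m²
R₍0₎ = ρL/A = (1.70×10^-8)(3740)/(2.895e-04) = 0.2196 Ω
R₍-13.9₎ = R₍0₎(1 + αΔT) = 0.2196 × (1 + 0.0042×-13.9) = 0.2068 Ω
V = IR = 318 × 0.2068 = 65.8 V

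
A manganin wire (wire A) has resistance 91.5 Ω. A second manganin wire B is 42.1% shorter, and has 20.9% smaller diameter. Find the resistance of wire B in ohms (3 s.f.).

R ∝ L/d², so R_B/R_A = (1 − 42.1/100) × (1 − 20.9/100)⁻²
= 0.579 × 1.598 = 0.9254
R_B = 0.9254 × 91.5 = 84.7 Ω

84.7 Ω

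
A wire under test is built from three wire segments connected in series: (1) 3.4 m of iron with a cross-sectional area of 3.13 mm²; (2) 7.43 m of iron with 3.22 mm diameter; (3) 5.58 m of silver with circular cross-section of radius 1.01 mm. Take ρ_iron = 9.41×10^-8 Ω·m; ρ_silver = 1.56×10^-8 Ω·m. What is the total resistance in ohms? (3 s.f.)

Seg 1: A = 3.13 mm² = 3.130e-06 m²
R_1 = (9.41×10^-8)(3.4)/(3.130e-06) = 0.1022 Ω
Seg 2: A = π(d/2)² = π(1.6100e-03 m)² = 8.143e-06 m²
R_2 = (9.41×10^-8)(7.43)/(8.143e-06) = 0.08586 Ω
Seg 3: A = πr² = π(1.0100e-03 m)² = 3.205e-06 m²
R_3 = (1.56×10^-8)(5.58)/(3.205e-06) = 0.02716 Ω
R_total = R_1 + R_2 + R_3 = 0.215 Ω

0.215 Ω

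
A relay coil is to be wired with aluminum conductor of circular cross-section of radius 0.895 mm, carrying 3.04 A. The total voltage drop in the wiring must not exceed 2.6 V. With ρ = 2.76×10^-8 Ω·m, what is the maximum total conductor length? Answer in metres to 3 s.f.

78.0 m

A = πr² = π(8.9500e-04 m)² = 2.516e-06 m²
L_max = V_max·A/(1·ρI) = (2.6)(2.516e-06)/(2.76×10^-8×3.04) = 78.0 m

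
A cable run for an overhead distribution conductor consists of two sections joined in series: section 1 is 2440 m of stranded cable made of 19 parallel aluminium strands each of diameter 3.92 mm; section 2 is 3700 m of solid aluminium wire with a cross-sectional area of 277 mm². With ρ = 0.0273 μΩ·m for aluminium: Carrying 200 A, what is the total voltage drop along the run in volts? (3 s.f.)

131 V

ρ = 0.0273 μΩ·m = 2.73×10^-8 Ω·m
Section 1: A_strand = π(1.9600e-03)² = 1.207e-05 m²; R₁ = ρL/(N·A_s) = (2.73×10^-8)(2440)/(19×1.207e-05) = 0.2905 Ω
Section 2: A = 277 mm² = 2.770e-04 m²
R₂ = (2.73×10^-8)(3700)/(2.770e-04) = 0.3647 Ω
R = R₁ + R₂ = 0.6552 Ω
V = IR = 200 × 0.6552 = 131 V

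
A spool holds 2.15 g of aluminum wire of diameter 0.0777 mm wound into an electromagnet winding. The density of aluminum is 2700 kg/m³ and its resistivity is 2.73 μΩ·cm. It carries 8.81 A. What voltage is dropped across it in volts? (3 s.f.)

ρ = 2.73 μΩ·cm = 2.73×10^-8 Ω·m
A = π(d/2)² = π(3.8850e-05 m)² = 4.7417e-09 m²
L = m/(density·A) = 0.00215/(2700×4.7417e-09) = 167.9 m
R = ρL/A = (2.73×10^-8)(167.9)/(4.7417e-09) = 966.9 Ω
V = IR = 8.81 × 966.9 = 8520 V

8520 V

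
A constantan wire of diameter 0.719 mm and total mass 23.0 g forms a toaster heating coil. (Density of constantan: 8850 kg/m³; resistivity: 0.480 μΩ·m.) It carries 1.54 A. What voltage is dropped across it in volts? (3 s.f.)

ρ = 0.480 μΩ·m = 4.80×10^-7 Ω·m
A = π(d/2)² = π(3.5950e-04 m)² = 4.0602e-07 m²
L = m/(density·A) = 0.023/(8850×4.0602e-07) = 6.401 m
R = ρL/A = (4.80×10^-7)(6.401)/(4.0602e-07) = 7.567 Ω
V = IR = 1.54 × 7.567 = 11.7 V

11.7 V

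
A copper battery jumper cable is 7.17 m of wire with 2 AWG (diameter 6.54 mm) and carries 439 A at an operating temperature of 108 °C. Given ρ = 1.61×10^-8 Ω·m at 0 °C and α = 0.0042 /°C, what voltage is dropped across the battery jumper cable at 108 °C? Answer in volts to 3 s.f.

A = π(6.54/2 mm)² = π(3.2700e-03 m)² = 3.359e-05 m²
R₍0₎ = ρL/A = (1.61×10^-8)(7.17)/(3.359e-05) = 0.003436 Ω
R₍108₎ = R₍0₎(1 + αΔT) = 0.003436 × (1 + 0.0042×108) = 0.004995 Ω
V = IR = 439 × 0.004995 = 2.19 V

2.19 V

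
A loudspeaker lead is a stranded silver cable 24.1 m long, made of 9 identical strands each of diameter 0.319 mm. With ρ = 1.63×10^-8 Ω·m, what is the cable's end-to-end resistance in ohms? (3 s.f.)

0.546 Ω

A_strand = π(1.5950e-04 m)² = 7.992e-08 m²
R_strand = ρL/A = (1.63×10^-8)(24.1)/(7.992e-08) = 4.915 Ω
R_total = R_strand/N = 4.915/9 = 0.546 Ω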